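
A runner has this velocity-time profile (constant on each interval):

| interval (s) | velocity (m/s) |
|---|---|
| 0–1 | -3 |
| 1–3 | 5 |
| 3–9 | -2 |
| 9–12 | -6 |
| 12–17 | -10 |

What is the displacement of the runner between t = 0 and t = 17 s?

Net displacement equals the area under the velocity-time graph (areas below the axis count negative).
0–1 s: -3 × 1 = -3 m
1–3 s: 5 × 2 = 10 m
3–9 s: -2 × 6 = -12 m
9–12 s: -6 × 3 = -18 m
12–17 s: -10 × 5 = -50 m
Net displacement = -73 m

-73 m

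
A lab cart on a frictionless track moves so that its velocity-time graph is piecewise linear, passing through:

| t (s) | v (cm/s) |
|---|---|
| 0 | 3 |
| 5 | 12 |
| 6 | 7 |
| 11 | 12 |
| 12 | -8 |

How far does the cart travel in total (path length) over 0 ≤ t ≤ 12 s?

99.7 cm

Total distance travelled is ∫|v| dt — sum the magnitudes of each area piece.
0–5 s: |½(3 + 12)(5)| = 37.5 cm
5–6 s: |½(12 + 7)(1)| = 9.5 cm
6–11 s: |½(7 + 12)(5)| = 47.5 cm
11–12 s: v = 0 at t = 11.6 s; triangle areas 3.6 + 1.6 = 5.2 cm
Total distance = 99.7 cm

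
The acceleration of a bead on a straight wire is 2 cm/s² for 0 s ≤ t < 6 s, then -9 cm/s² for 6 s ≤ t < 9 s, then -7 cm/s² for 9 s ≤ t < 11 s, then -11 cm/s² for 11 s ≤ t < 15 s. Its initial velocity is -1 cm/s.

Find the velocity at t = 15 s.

-74 cm/s

Δv equals the area under the a-t graph; then v = v₀ + Δv.
0–6 s: 2 × 6 = 12 cm/s
6–9 s: -9 × 3 = -27 cm/s
9–11 s: -7 × 2 = -14 cm/s
11–15 s: -11 × 4 = -44 cm/s
Δv = -73 cm/s, so v(15) = -1 + (-73) = -74 cm/s.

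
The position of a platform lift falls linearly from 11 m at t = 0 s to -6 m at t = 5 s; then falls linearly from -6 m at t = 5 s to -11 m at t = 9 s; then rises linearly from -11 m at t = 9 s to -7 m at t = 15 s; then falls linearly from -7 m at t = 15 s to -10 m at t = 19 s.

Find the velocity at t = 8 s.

Velocity is the slope of the x-t graph on 5–9 s: (-11 − -6)/(9 − 5) = -1.25 m/s.

-1.25 m/s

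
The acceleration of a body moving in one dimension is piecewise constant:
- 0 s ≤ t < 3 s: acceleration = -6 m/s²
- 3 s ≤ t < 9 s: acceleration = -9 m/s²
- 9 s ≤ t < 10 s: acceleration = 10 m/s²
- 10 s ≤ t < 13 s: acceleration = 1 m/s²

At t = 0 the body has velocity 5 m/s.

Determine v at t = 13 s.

-54 m/s

Δv equals the area under the a-t graph; then v = v₀ + Δv.
0–3 s: -6 × 3 = -18 m/s
3–9 s: -9 × 6 = -54 m/s
9–10 s: 10 × 1 = 10 m/s
10–13 s: 1 × 3 = 3 m/s
Δv = -59 m/s, so v(13) = 5 + (-59) = -54 m/s.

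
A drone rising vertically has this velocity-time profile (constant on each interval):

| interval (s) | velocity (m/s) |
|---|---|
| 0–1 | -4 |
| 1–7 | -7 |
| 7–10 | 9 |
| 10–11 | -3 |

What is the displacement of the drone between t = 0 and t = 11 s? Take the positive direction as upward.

Displacement is the signed area under the v-t curve.
0–1 s: -4 × 1 = -4 m
1–7 s: -7 × 6 = -42 m
7–10 s: 9 × 3 = 27 m
10–11 s: -3 × 1 = -3 m
Net displacement = -22 m

-22 m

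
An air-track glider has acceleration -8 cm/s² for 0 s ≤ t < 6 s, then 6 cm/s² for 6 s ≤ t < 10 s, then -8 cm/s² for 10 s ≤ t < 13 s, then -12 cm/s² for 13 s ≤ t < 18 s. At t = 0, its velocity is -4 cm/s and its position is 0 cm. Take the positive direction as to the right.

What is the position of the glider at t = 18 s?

-858 cm

On each constant-a segment, Δv = aΔt and Δx = v₀Δt + ½aΔt²; chain segment to segment.
0–6 s: v starts -4 cm/s; Δx = -4·6 + ½·-8·6² = -168 cm; v ends -52 cm/s.
6–10 s: v starts -52 cm/s; Δx = -52·4 + ½·6·4² = -160 cm; v ends -28 cm/s.
10–13 s: v starts -28 cm/s; Δx = -28·3 + ½·-8·3² = -120 cm; v ends -52 cm/s.
13–18 s: v starts -52 cm/s; Δx = -52·5 + ½·-12·5² = -410 cm; v ends -112 cm/s.
x(18) = 0 + Σ Δx = -858 cm.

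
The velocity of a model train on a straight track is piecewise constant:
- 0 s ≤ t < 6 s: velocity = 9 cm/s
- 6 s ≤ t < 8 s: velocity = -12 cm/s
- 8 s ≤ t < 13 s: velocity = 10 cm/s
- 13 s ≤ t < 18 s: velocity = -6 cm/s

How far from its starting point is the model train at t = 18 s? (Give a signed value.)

Net displacement equals the area under the velocity-time graph (areas below the axis count negative).
0–6 s: 9 × 6 = 54 cm
6–8 s: -12 × 2 = -24 cm
8–13 s: 10 × 5 = 50 cm
13–18 s: -6 × 5 = -30 cm
Net displacement = 50 cm

50 cm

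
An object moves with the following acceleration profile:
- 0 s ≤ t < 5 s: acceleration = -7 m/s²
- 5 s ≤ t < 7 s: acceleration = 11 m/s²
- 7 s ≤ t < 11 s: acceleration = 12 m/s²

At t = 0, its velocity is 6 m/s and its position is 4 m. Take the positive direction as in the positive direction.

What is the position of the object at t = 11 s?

-21.5 m

On each constant-a segment, Δv = aΔt and Δx = v₀Δt + ½aΔt²; chain segment to segment.
0–5 s: v starts 6 m/s; Δx = 6·5 + ½·-7·5² = -57.5 m; v ends -29 m/s.
5–7 s: v starts -29 m/s; Δx = -29·2 + ½·11·2² = -36 m; v ends -7 m/s.
7–11 s: v starts -7 m/s; Δx = -7·4 + ½·12·4² = 68 m; v ends 41 m/s.
x(11) = 4 + Σ Δx = -21.5 m.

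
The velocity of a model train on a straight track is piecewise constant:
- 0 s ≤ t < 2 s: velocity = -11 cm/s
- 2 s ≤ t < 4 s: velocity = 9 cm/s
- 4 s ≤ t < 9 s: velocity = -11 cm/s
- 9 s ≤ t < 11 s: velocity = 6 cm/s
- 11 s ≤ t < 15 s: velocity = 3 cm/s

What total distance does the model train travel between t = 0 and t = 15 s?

Distance (not displacement) is the total path length: add the absolute areas under v-t.
0–2 s: |-11| × 2 = 22 cm
2–4 s: |9| × 2 = 18 cm
4–9 s: |-11| × 5 = 55 cm
9–11 s: |6| × 2 = 12 cm
11–15 s: |3| × 4 = 12 cm
Total distance = 119 cm

119 cm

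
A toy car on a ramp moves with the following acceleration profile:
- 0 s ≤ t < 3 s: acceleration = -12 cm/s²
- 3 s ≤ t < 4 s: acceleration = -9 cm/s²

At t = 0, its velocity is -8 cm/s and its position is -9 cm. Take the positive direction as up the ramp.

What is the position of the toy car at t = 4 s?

-135.5 cm

On each constant-a segment, Δv = aΔt and Δx = v₀Δt + ½aΔt²; chain segment to segment.
0–3 s: v starts -8 cm/s; Δx = -8·3 + ½·-12·3² = -78 cm; v ends -44 cm/s.
3–4 s: v starts -44 cm/s; Δx = -44·1 + ½·-9·1² = -48.5 cm; v ends -53 cm/s.
x(4) = -9 + Σ Δx = -135.5 cm.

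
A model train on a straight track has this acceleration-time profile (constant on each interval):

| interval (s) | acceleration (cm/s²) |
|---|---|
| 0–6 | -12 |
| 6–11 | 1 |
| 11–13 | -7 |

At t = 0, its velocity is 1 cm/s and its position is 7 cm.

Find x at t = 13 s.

-691.5 cm

On each constant-a segment, Δv = aΔt and Δx = v₀Δt + ½aΔt²; chain segment to segment.
0–6 s: v starts 1 cm/s; Δx = 1·6 + ½·-12·6² = -210 cm; v ends -71 cm/s.
6–11 s: v starts -71 cm/s; Δx = -71·5 + ½·1·5² = -342.5 cm; v ends -66 cm/s.
11–13 s: v starts -66 cm/s; Δx = -66·2 + ½·-7·2² = -146 cm; v ends -80 cm/s.
x(13) = 7 + Σ Δx = -691.5 cm.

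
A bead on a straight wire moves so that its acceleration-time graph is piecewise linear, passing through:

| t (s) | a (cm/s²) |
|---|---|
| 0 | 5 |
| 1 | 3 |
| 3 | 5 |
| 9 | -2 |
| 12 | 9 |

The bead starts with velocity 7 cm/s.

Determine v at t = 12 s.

38.5 cm/s

Δv equals the area under the a-t graph; then v = v₀ + Δv.
0–1 s: ½(5 + 3)(1) = 4 cm/s
1–3 s: ½(3 + 5)(2) = 8 cm/s
3–9 s: ½(5 + -2)(6) = 9 cm/s
9–12 s: ½(-2 + 9)(3) = 10.5 cm/s
Δv = 31.5 cm/s, so v(12) = 7 + (31.5) = 38.5 cm/s.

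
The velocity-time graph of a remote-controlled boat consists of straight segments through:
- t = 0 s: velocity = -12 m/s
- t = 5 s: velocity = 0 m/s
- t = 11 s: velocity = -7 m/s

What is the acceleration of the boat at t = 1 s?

Acceleration is the slope of the v-t graph on 0–5 s: (0 − -12)/(5 − 0) = 2.4 m/s².

2.4 m/s²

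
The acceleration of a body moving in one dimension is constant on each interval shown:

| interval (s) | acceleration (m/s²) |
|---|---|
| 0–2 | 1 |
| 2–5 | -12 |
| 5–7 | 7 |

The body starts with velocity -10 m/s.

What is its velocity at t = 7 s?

-30 m/s

Δv equals the area under the a-t graph; then v = v₀ + Δv.
0–2 s: 1 × 2 = 2 m/s
2–5 s: -12 × 3 = -36 m/s
5–7 s: 7 × 2 = 14 m/s
Δv = -20 m/s, so v(7) = -10 + (-20) = -30 m/s.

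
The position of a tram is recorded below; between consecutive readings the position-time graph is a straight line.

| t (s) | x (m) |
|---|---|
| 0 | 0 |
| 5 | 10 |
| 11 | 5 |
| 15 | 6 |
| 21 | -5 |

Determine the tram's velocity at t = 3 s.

2 m/s

Velocity is the slope of the x-t graph on 0–5 s: (10 − 0)/(5 − 0) = 2 m/s.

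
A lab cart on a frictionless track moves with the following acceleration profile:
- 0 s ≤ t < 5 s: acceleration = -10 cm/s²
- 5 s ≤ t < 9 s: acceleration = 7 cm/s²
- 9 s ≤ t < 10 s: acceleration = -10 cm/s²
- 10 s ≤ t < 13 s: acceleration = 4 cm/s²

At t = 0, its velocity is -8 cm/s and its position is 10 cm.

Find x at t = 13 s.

On each constant-a segment, Δv = aΔt and Δx = v₀Δt + ½aΔt²; chain segment to segment.
0–5 s: v starts -8 cm/s; Δx = -8·5 + ½·-10·5² = -165 cm; v ends -58 cm/s.
5–9 s: v starts -58 cm/s; Δx = -58·4 + ½·7·4² = -176 cm; v ends -30 cm/s.
9–10 s: v starts -30 cm/s; Δx = -30·1 + ½·-10·1² = -35 cm; v ends -40 cm/s.
10–13 s: v starts -40 cm/s; Δx = -40·3 + ½·4·3² = -102 cm; v ends -28 cm/s.
x(13) = 10 + Σ Δx = -468 cm.

-468 cm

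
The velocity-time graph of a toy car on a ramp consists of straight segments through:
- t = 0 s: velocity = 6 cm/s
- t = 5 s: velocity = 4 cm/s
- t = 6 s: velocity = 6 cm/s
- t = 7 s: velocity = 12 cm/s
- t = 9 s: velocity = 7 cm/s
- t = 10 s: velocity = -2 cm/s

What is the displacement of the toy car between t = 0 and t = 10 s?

60.5 cm

Net displacement equals the area under the velocity-time graph (areas below the axis count negative).
0–5 s: ½(6 + 4)(5) = 25 cm
5–6 s: ½(4 + 6)(1) = 5 cm
6–7 s: ½(6 + 12)(1) = 9 cm
7–9 s: ½(12 + 7)(2) = 19 cm
9–10 s: ½(7 + -2)(1) = 2.5 cm
Net displacement = 60.5 cm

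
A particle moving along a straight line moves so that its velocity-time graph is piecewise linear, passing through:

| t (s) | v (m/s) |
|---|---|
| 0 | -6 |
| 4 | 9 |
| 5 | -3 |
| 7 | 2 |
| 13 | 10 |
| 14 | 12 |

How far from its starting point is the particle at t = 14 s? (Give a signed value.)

55 m

Displacement is the signed area under the v-t curve.
0–4 s: ½(-6 + 9)(4) = 6 m
4–5 s: ½(9 + -3)(1) = 3 m
5–7 s: ½(-3 + 2)(2) = -1 m
7–13 s: ½(2 + 10)(6) = 36 m
13–14 s: ½(10 + 12)(1) = 11 m
Net displacement = 55 m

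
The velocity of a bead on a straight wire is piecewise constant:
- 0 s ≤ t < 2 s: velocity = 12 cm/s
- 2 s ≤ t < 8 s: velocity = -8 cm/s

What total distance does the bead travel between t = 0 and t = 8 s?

Total distance travelled is ∫|v| dt — sum the magnitudes of each area piece.
0–2 s: |12| × 2 = 24 cm
2–8 s: |-8| × 6 = 48 cm
Total distance = 72 cm

72 cm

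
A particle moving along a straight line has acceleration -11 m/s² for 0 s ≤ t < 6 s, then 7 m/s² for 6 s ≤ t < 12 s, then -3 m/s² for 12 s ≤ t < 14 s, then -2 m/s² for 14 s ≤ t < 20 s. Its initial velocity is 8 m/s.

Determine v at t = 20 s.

Δv equals the area under the a-t graph; then v = v₀ + Δv.
0–6 s: -11 × 6 = -66 m/s
6–12 s: 7 × 6 = 42 m/s
12–14 s: -3 × 2 = -6 m/s
14–20 s: -2 × 6 = -12 m/s
Δv = -42 m/s, so v(20) = 8 + (-42) = -34 m/s.

-34 m/s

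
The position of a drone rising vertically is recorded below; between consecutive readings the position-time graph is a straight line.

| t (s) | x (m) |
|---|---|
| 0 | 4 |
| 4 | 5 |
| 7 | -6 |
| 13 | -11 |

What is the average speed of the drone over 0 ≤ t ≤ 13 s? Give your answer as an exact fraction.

Average speed = (total path length)/(elapsed time); on a piecewise-linear x-t graph the path length is Σ|Δx|.
0–4 s: |Δx| = |5 − 4| = 1 m
4–7 s: |Δx| = |-6 − 5| = 11 m
7–13 s: |Δx| = |-11 − -6| = 5 m
Total path = 17 m; average speed = 17/13 = 17/13 m/s.

17/13 m/s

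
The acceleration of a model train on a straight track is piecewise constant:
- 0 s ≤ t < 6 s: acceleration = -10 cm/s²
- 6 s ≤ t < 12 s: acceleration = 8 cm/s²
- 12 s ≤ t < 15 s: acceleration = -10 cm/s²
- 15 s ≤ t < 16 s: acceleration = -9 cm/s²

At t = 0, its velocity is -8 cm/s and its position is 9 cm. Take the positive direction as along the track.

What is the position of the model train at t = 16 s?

-642.5 cm

On each constant-a segment, Δv = aΔt and Δx = v₀Δt + ½aΔt²; chain segment to segment.
0–6 s: v starts -8 cm/s; Δx = -8·6 + ½·-10·6² = -228 cm; v ends -68 cm/s.
6–12 s: v starts -68 cm/s; Δx = -68·6 + ½·8·6² = -264 cm; v ends -20 cm/s.
12–15 s: v starts -20 cm/s; Δx = -20·3 + ½·-10·3² = -105 cm; v ends -50 cm/s.
15–16 s: v starts -50 cm/s; Δx = -50·1 + ½·-9·1² = -54.5 cm; v ends -59 cm/s.
x(16) = 9 + Σ Δx = -642.5 cm.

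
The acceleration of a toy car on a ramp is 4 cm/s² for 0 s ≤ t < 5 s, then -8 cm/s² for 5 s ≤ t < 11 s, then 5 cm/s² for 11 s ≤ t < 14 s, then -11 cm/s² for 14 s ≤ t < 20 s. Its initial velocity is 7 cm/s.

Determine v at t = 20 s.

-72 cm/s

Δv equals the area under the a-t graph; then v = v₀ + Δv.
0–5 s: 4 × 5 = 20 cm/s
5–11 s: -8 × 6 = -48 cm/s
11–14 s: 5 × 3 = 15 cm/s
14–20 s: -11 × 6 = -66 cm/s
Δv = -79 cm/s, so v(20) = 7 + (-79) = -72 cm/s.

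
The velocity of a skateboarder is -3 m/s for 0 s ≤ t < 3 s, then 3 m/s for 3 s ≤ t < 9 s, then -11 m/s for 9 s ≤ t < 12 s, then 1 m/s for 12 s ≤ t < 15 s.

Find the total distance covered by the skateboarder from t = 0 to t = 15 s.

Total distance travelled is ∫|v| dt — sum the magnitudes of each area piece.
0–3 s: |-3| × 3 = 9 m
3–9 s: |3| × 6 = 18 m
9–12 s: |-11| × 3 = 33 m
12–15 s: |1| × 3 = 3 m
Total distance = 63 m

63 m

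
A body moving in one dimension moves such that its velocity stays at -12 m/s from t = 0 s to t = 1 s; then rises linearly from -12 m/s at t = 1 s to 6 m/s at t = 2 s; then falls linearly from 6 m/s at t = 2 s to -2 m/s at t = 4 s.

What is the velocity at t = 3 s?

2 m/s

On 2–4 s the graph is linear from 6 to -2 m/s: v(3) = 6 + (-2 − 6)·(3 − 2)/(4 − 2) = 2 m/s.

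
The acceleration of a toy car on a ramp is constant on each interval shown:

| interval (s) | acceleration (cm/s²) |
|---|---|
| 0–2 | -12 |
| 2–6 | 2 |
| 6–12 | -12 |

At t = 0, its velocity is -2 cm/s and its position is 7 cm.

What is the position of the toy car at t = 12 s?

-433 cm

On each constant-a segment, Δv = aΔt and Δx = v₀Δt + ½aΔt²; chain segment to segment.
0–2 s: v starts -2 cm/s; Δx = -2·2 + ½·-12·2² = -28 cm; v ends -26 cm/s.
2–6 s: v starts -26 cm/s; Δx = -26·4 + ½·2·4² = -88 cm; v ends -18 cm/s.
6–12 s: v starts -18 cm/s; Δx = -18·6 + ½·-12·6² = -324 cm; v ends -90 cm/s.
x(12) = 7 + Σ Δx = -433 cm.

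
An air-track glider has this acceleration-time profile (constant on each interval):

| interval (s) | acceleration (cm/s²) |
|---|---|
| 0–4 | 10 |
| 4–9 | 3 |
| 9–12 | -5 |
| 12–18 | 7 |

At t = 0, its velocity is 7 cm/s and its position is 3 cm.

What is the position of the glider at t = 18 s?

955 cm

On each constant-a segment, Δv = aΔt and Δx = v₀Δt + ½aΔt²; chain segment to segment.
0–4 s: v starts 7 cm/s; Δx = 7·4 + ½·10·4² = 108 cm; v ends 47 cm/s.
4–9 s: v starts 47 cm/s; Δx = 47·5 + ½·3·5² = 272.5 cm; v ends 62 cm/s.
9–12 s: v starts 62 cm/s; Δx = 62·3 + ½·-5·3² = 163.5 cm; v ends 47 cm/s.
12–18 s: v starts 47 cm/s; Δx = 47·6 + ½·7·6² = 408 cm; v ends 89 cm/s.
x(18) = 3 + Σ Δx = 955 cm.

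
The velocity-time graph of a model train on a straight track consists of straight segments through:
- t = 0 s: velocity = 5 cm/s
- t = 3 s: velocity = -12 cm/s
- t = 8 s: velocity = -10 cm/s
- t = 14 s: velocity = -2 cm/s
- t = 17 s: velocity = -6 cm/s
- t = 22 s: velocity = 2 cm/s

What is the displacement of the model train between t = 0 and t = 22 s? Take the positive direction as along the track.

-123.5 cm

Net displacement equals the area under the velocity-time graph (areas below the axis count negative).
0–3 s: ½(5 + -12)(3) = -10.5 cm
3–8 s: ½(-12 + -10)(5) = -55 cm
8–14 s: ½(-10 + -2)(6) = -36 cm
14–17 s: ½(-2 + -6)(3) = -12 cm
17–22 s: ½(-6 + 2)(5) = -10 cm
Net displacement = -123.5 cm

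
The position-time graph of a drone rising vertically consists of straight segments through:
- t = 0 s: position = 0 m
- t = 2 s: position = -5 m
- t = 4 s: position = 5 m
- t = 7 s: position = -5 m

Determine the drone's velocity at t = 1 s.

-2.5 m/s

Velocity is the slope of the x-t graph on 0–2 s: (-5 − 0)/(2 − 0) = -2.5 m/s.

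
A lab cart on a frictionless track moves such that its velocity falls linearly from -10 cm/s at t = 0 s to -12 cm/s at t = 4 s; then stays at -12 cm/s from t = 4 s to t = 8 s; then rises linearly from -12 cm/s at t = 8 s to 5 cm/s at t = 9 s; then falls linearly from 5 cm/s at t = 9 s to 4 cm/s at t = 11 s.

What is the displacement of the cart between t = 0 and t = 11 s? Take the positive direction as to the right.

-86.5 cm

Net displacement equals the area under the velocity-time graph (areas below the axis count negative).
0–4 s: ½(-10 + -12)(4) = -44 cm
4–8 s: -12 × 4 = -48 cm
8–9 s: ½(-12 + 5)(1) = -3.5 cm
9–11 s: ½(5 + 4)(2) = 9 cm
Net displacement = -86.5 cm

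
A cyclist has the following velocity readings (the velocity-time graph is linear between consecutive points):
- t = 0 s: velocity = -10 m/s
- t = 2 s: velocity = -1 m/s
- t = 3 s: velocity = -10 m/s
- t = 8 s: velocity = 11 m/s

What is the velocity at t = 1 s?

-5.5 m/s

On 0–2 s the graph is linear from -10 to -1 m/s: v(1) = -10 + (-1 − -10)·(1 − 0)/(2 − 0) = -5.5 m/s.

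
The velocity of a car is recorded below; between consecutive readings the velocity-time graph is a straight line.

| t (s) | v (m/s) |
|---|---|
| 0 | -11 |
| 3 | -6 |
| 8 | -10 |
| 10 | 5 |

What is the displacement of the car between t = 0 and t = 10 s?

-70.5 m

Displacement is the signed area under the v-t curve.
0–3 s: ½(-11 + -6)(3) = -25.5 m
3–8 s: ½(-6 + -10)(5) = -40 m
8–10 s: ½(-10 + 5)(2) = -5 m
Net displacement = -70.5 m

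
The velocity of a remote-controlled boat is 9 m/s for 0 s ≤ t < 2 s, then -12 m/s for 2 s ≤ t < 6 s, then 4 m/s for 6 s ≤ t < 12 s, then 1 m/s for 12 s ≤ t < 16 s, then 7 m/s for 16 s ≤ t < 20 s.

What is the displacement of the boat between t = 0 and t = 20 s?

26 m

Displacement is the signed area under the v-t curve.
0–2 s: 9 × 2 = 18 m
2–6 s: -12 × 4 = -48 m
6–12 s: 4 × 6 = 24 m
12–16 s: 1 × 4 = 4 m
16–20 s: 7 × 4 = 28 m
Net displacement = 26 m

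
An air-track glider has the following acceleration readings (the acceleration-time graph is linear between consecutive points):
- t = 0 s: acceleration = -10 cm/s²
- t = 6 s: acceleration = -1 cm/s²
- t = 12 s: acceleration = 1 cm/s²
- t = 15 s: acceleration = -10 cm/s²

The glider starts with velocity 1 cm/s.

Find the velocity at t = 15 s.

-45.5 cm/s

Δv equals the area under the a-t graph; then v = v₀ + Δv.
0–6 s: ½(-10 + -1)(6) = -33 cm/s
6–12 s: ½(-1 + 1)(6) = 0 cm/s
12–15 s: ½(1 + -10)(3) = -13.5 cm/s
Δv = -46.5 cm/s, so v(15) = 1 + (-46.5) = -45.5 cm/s.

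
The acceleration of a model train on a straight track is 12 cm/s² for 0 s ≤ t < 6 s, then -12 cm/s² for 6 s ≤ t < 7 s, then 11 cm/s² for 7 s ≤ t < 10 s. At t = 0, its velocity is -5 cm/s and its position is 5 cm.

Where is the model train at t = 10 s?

466.5 cm

On each constant-a segment, Δv = aΔt and Δx = v₀Δt + ½aΔt²; chain segment to segment.
0–6 s: v starts -5 cm/s; Δx = -5·6 + ½·12·6² = 186 cm; v ends 67 cm/s.
6–7 s: v starts 67 cm/s; Δx = 67·1 + ½·-12·1² = 61 cm; v ends 55 cm/s.
7–10 s: v starts 55 cm/s; Δx = 55·3 + ½·11·3² = 214.5 cm; v ends 88 cm/s.
x(10) = 5 + Σ Δx = 466.5 cm.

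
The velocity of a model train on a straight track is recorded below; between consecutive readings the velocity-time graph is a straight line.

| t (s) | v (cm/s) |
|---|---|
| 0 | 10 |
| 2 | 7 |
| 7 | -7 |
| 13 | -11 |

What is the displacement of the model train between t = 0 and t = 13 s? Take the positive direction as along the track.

Net displacement equals the area under the velocity-time graph (areas below the axis count negative).
0–2 s: ½(10 + 7)(2) = 17 cm
2–7 s: ½(7 + -7)(5) = 0 cm
7–13 s: ½(-7 + -11)(6) = -54 cm
Net displacement = -37 cm

-37 cm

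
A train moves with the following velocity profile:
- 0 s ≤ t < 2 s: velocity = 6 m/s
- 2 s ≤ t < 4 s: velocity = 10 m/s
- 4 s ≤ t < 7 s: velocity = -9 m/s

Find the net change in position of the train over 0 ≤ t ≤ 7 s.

Displacement is the signed area under the v-t curve.
0–2 s: 6 × 2 = 12 m
2–4 s: 10 × 2 = 20 m
4–7 s: -9 × 3 = -27 m
Net displacement = 5 m

5 m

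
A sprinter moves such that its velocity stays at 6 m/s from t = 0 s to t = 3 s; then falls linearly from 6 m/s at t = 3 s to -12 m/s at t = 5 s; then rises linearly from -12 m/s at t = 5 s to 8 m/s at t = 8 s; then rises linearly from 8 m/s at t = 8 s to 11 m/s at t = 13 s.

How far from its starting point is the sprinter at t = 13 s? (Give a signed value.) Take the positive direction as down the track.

Displacement is the signed area under the v-t curve.
0–3 s: 6 × 3 = 18 m
3–5 s: ½(6 + -12)(2) = -6 m
5–8 s: ½(-12 + 8)(3) = -6 m
8–13 s: ½(8 + 11)(5) = 47.5 m
Net displacement = 53.5 m

53.5 m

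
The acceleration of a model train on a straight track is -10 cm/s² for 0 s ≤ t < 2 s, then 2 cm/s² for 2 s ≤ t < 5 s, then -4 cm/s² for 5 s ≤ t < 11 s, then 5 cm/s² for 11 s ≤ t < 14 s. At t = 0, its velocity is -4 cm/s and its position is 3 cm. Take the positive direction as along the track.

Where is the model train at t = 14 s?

On each constant-a segment, Δv = aΔt and Δx = v₀Δt + ½aΔt²; chain segment to segment.
0–2 s: v starts -4 cm/s; Δx = -4·2 + ½·-10·2² = -28 cm; v ends -24 cm/s.
2–5 s: v starts -24 cm/s; Δx = -24·3 + ½·2·3² = -63 cm; v ends -18 cm/s.
5–11 s: v starts -18 cm/s; Δx = -18·6 + ½·-4·6² = -180 cm; v ends -42 cm/s.
11–14 s: v starts -42 cm/s; Δx = -42·3 + ½·5·3² = -103.5 cm; v ends -27 cm/s.
x(14) = 3 + Σ Δx = -371.5 cm.

-371.5 cm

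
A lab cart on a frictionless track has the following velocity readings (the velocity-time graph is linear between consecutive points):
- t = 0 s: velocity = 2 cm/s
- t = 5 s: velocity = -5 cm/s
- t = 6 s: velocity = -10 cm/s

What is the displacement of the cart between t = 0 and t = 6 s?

Net displacement equals the area under the velocity-time graph (areas below the axis count negative).
0–5 s: ½(2 + -5)(5) = -7.5 cm
5–6 s: ½(-5 + -10)(1) = -7.5 cm
Net displacement = -15 cm

-15 cm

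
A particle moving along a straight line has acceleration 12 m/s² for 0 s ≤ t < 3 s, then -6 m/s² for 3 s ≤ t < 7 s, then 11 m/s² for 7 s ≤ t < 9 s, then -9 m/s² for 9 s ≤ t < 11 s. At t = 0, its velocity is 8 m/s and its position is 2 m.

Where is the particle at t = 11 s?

336 m

On each constant-a segment, Δv = aΔt and Δx = v₀Δt + ½aΔt²; chain segment to segment.
0–3 s: v starts 8 m/s; Δx = 8·3 + ½·12·3² = 78 m; v ends 44 m/s.
3–7 s: v starts 44 m/s; Δx = 44·4 + ½·-6·4² = 128 m; v ends 20 m/s.
7–9 s: v starts 20 m/s; Δx = 20·2 + ½·11·2² = 62 m; v ends 42 m/s.
9–11 s: v starts 42 m/s; Δx = 42·2 + ½·-9·2² = 66 m; v ends 24 m/s.
x(11) = 2 + Σ Δx = 336 m.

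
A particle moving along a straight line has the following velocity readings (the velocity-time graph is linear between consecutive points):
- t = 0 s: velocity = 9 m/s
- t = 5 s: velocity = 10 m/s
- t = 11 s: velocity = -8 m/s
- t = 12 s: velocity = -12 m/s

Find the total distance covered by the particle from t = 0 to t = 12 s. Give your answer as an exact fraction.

Total distance travelled is ∫|v| dt — sum the magnitudes of each area piece.
0–5 s: |½(9 + 10)(5)| = 47.5 m
5–11 s: v = 0 at t = 25/3 s; triangle areas 50/3 + 32/3 = 82/3 m
11–12 s: |½(-8 + -12)(1)| = 10 m
Total distance = 509/6 m

509/6 m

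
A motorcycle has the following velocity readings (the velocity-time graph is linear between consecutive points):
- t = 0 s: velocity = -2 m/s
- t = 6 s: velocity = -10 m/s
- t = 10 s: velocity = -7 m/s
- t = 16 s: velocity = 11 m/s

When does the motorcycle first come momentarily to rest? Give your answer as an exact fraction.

v changes sign on 10–16 s (from -7 to 11); the graph is linear there, so v = 0 at t = 10 + (7)·(16 − 10)/(11 − -7) = 37/3 s.

t = 37/3 s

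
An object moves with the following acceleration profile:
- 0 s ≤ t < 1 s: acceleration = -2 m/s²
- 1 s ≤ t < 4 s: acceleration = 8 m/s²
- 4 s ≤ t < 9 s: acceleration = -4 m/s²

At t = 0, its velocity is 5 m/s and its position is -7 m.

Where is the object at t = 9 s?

On each constant-a segment, Δv = aΔt and Δx = v₀Δt + ½aΔt²; chain segment to segment.
0–1 s: v starts 5 m/s; Δx = 5·1 + ½·-2·1² = 4 m; v ends 3 m/s.
1–4 s: v starts 3 m/s; Δx = 3·3 + ½·8·3² = 45 m; v ends 27 m/s.
4–9 s: v starts 27 m/s; Δx = 27·5 + ½·-4·5² = 85 m; v ends 7 m/s.
x(9) = -7 + Σ Δx = 127 m.

127 m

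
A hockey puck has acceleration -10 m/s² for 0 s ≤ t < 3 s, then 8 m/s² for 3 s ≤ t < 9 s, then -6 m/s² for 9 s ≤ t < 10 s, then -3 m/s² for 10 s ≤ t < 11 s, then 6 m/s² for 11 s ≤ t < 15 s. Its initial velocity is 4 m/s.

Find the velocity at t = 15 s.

37 m/s

Δv equals the area under the a-t graph; then v = v₀ + Δv.
0–3 s: -10 × 3 = -30 m/s
3–9 s: 8 × 6 = 48 m/s
9–10 s: -6 × 1 = -6 m/s
10–11 s: -3 × 1 = -3 m/s
11–15 s: 6 × 4 = 24 m/s
Δv = 33 m/s, so v(15) = 4 + (33) = 37 m/s.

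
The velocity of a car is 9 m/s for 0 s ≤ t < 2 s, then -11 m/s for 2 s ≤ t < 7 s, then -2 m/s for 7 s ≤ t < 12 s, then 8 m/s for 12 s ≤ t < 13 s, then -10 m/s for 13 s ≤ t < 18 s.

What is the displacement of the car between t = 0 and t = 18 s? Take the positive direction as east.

Displacement is the signed area under the v-t curve.
0–2 s: 9 × 2 = 18 m
2–7 s: -11 × 5 = -55 m
7–12 s: -2 × 5 = -10 m
12–13 s: 8 × 1 = 8 m
13–18 s: -10 × 5 = -50 m
Net displacement = -89 m

-89 m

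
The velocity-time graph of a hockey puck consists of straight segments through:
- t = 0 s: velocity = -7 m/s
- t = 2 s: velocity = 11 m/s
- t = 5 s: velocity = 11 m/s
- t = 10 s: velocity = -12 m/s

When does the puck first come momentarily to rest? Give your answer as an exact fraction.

v changes sign on 0–2 s (from -7 to 11); the graph is linear there, so v = 0 at t = 0 + (7)·(2 − 0)/(11 − -7) = 7/9 s.

t = 7/9 s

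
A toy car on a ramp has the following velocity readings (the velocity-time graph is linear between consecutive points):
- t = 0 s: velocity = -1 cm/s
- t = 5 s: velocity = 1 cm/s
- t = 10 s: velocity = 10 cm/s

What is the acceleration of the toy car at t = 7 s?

1.8 cm/s²

Acceleration is the slope of the v-t graph on 5–10 s: (10 − 1)/(10 − 5) = 1.8 cm/s².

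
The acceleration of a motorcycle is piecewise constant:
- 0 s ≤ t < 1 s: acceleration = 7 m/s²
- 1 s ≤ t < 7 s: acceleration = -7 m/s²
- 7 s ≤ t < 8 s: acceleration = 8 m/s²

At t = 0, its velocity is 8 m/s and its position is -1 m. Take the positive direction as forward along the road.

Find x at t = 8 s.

On each constant-a segment, Δv = aΔt and Δx = v₀Δt + ½aΔt²; chain segment to segment.
0–1 s: v starts 8 m/s; Δx = 8·1 + ½·7·1² = 11.5 m; v ends 15 m/s.
1–7 s: v starts 15 m/s; Δx = 15·6 + ½·-7·6² = -36 m; v ends -27 m/s.
7–8 s: v starts -27 m/s; Δx = -27·1 + ½·8·1² = -23 m; v ends -19 m/s.
x(8) = -1 + Σ Δx = -48.5 m.

-48.5 m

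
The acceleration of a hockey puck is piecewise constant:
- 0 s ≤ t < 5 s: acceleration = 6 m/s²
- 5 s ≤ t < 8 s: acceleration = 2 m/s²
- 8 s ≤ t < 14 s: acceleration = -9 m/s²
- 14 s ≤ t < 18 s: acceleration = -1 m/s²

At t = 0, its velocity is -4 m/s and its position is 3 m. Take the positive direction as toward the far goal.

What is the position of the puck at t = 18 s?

On each constant-a segment, Δv = aΔt and Δx = v₀Δt + ½aΔt²; chain segment to segment.
0–5 s: v starts -4 m/s; Δx = -4·5 + ½·6·5² = 55 m; v ends 26 m/s.
5–8 s: v starts 26 m/s; Δx = 26·3 + ½·2·3² = 87 m; v ends 32 m/s.
8–14 s: v starts 32 m/s; Δx = 32·6 + ½·-9·6² = 30 m; v ends -22 m/s.
14–18 s: v starts -22 m/s; Δx = -22·4 + ½·-1·4² = -96 m; v ends -26 m/s.
x(18) = 3 + Σ Δx = 79 m.

79 m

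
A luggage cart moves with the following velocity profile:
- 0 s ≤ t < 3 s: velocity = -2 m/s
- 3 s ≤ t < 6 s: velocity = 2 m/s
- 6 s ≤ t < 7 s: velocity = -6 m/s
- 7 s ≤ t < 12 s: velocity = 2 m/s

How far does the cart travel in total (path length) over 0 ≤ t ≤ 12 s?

28 m

Total distance travelled is ∫|v| dt — sum the magnitudes of each area piece.
0–3 s: |-2| × 3 = 6 m
3–6 s: |2| × 3 = 6 m
6–7 s: |-6| × 1 = 6 m
7–12 s: |2| × 5 = 10 m
Total distance = 28 m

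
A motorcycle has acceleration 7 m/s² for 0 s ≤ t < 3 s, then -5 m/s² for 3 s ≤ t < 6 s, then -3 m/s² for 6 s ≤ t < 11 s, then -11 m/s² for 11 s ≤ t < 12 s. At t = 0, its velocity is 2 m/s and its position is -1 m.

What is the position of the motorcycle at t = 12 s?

On each constant-a segment, Δv = aΔt and Δx = v₀Δt + ½aΔt²; chain segment to segment.
0–3 s: v starts 2 m/s; Δx = 2·3 + ½·7·3² = 37.5 m; v ends 23 m/s.
3–6 s: v starts 23 m/s; Δx = 23·3 + ½·-5·3² = 46.5 m; v ends 8 m/s.
6–11 s: v starts 8 m/s; Δx = 8·5 + ½·-3·5² = 2.5 m; v ends -7 m/s.
11–12 s: v starts -7 m/s; Δx = -7·1 + ½·-11·1² = -12.5 m; v ends -18 m/s.
x(12) = -1 + Σ Δx = 73 m.

73 m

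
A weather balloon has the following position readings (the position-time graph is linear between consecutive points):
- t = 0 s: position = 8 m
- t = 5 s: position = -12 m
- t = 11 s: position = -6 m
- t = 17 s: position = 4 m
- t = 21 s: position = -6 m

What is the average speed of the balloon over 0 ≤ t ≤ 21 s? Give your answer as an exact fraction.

Average speed = (total path length)/(elapsed time); on a piecewise-linear x-t graph the path length is Σ|Δx|.
0–5 s: |Δx| = |-12 − 8| = 20 m
5–11 s: |Δx| = |-6 − -12| = 6 m
11–17 s: |Δx| = |4 − -6| = 10 m
17–21 s: |Δx| = |-6 − 4| = 10 m
Total path = 46 m; average speed = 46/21 = 46/21 m/s.

46/21 m/s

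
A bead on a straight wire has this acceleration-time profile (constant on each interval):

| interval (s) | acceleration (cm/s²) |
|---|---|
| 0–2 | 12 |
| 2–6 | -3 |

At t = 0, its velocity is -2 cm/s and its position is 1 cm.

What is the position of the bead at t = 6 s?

On each constant-a segment, Δv = aΔt and Δx = v₀Δt + ½aΔt²; chain segment to segment.
0–2 s: v starts -2 cm/s; Δx = -2·2 + ½·12·2² = 20 cm; v ends 22 cm/s.
2–6 s: v starts 22 cm/s; Δx = 22·4 + ½·-3·4² = 64 cm; v ends 10 cm/s.
x(6) = 1 + Σ Δx = 85 cm.

85 cm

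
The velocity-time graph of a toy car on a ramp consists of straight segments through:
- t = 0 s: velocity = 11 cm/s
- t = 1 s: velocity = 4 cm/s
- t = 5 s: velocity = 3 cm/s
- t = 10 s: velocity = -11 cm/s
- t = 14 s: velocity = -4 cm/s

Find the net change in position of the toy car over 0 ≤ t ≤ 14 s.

Net displacement equals the area under the velocity-time graph (areas below the axis count negative).
0–1 s: ½(11 + 4)(1) = 7.5 cm
1–5 s: ½(4 + 3)(4) = 14 cm
5–10 s: ½(3 + -11)(5) = -20 cm
10–14 s: ½(-11 + -4)(4) = -30 cm
Net displacement = -28.5 cm

-28.5 cm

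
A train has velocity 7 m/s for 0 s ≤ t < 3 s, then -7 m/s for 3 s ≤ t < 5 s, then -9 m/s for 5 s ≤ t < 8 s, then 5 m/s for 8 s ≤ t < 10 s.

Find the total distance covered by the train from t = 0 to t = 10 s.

72 m

Total distance travelled is ∫|v| dt — sum the magnitudes of each area piece.
0–3 s: |7| × 3 = 21 m
3–5 s: |-7| × 2 = 14 m
5–8 s: |-9| × 3 = 27 m
8–10 s: |5| × 2 = 10 m
Total distance = 72 m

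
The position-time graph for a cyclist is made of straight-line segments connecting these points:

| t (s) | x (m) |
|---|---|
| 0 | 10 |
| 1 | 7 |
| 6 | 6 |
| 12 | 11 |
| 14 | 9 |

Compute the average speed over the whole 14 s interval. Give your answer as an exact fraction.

11/14 m/s

Average speed = (total path length)/(elapsed time); on a piecewise-linear x-t graph the path length is Σ|Δx|.
0–1 s: |Δx| = |7 − 10| = 3 m
1–6 s: |Δx| = |6 − 7| = 1 m
6–12 s: |Δx| = |11 − 6| = 5 m
12–14 s: |Δx| = |9 − 11| = 2 m
Total path = 11 m; average speed = 11/14 = 11/14 m/s.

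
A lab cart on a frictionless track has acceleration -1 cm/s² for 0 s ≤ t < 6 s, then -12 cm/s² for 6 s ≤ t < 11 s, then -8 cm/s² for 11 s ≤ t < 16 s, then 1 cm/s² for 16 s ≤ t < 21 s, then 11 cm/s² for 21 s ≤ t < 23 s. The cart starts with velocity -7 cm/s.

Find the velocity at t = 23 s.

-86 cm/s

Δv equals the area under the a-t graph; then v = v₀ + Δv.
0–6 s: -1 × 6 = -6 cm/s
6–11 s: -12 × 5 = -60 cm/s
11–16 s: -8 × 5 = -40 cm/s
16–21 s: 1 × 5 = 5 cm/s
21–23 s: 11 × 2 = 22 cm/s
Δv = -79 cm/s, so v(23) = -7 + (-79) = -86 cm/s.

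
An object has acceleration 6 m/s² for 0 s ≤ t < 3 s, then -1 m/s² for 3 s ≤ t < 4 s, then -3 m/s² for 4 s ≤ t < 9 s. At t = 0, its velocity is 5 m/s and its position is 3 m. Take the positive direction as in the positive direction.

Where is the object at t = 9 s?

On each constant-a segment, Δv = aΔt and Δx = v₀Δt + ½aΔt²; chain segment to segment.
0–3 s: v starts 5 m/s; Δx = 5·3 + ½·6·3² = 42 m; v ends 23 m/s.
3–4 s: v starts 23 m/s; Δx = 23·1 + ½·-1·1² = 22.5 m; v ends 22 m/s.
4–9 s: v starts 22 m/s; Δx = 22·5 + ½·-3·5² = 72.5 m; v ends 7 m/s.
x(9) = 3 + Σ Δx = 140 m.

140 m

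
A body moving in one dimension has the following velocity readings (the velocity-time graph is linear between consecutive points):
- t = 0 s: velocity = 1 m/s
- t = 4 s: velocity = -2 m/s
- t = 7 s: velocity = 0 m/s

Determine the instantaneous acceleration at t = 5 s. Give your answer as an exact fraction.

Acceleration is the slope of the v-t graph on 4–7 s: (0 − -2)/(7 − 4) = 2/3 m/s².

2/3 m/s²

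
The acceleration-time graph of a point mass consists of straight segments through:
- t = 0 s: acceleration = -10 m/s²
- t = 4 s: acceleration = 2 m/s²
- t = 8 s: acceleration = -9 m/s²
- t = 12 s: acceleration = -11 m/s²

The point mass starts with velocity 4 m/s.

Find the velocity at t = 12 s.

-66 m/s

Δv equals the area under the a-t graph; then v = v₀ + Δv.
0–4 s: ½(-10 + 2)(4) = -16 m/s
4–8 s: ½(2 + -9)(4) = -14 m/s
8–12 s: ½(-9 + -11)(4) = -40 m/s
Δv = -70 m/s, so v(12) = 4 + (-70) = -66 m/s.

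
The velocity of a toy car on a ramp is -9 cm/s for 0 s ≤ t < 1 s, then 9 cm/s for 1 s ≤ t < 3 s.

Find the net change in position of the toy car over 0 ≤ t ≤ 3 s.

Displacement is the signed area under the v-t curve.
0–1 s: -9 × 1 = -9 cm
1–3 s: 9 × 2 = 18 cm
Net displacement = 9 cm

9 cm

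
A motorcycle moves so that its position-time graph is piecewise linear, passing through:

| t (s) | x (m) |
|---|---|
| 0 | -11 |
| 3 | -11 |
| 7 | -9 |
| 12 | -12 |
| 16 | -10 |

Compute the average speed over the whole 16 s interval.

Average speed = (total path length)/(elapsed time); on a piecewise-linear x-t graph the path length is Σ|Δx|.
0–3 s: |Δx| = |-11 − -11| = 0 m
3–7 s: |Δx| = |-9 − -11| = 2 m
7–12 s: |Δx| = |-12 − -9| = 3 m
12–16 s: |Δx| = |-10 − -12| = 2 m
Total path = 7 m; average speed = 7/16 = 0.4375 m/s.

0.4375 m/s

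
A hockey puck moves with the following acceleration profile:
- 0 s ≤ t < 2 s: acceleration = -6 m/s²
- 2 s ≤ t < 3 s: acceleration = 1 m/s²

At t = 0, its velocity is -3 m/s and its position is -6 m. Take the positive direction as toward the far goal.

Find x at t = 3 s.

On each constant-a segment, Δv = aΔt and Δx = v₀Δt + ½aΔt²; chain segment to segment.
0–2 s: v starts -3 m/s; Δx = -3·2 + ½·-6·2² = -18 m; v ends -15 m/s.
2–3 s: v starts -15 m/s; Δx = -15·1 + ½·1·1² = -14.5 m; v ends -14 m/s.
x(3) = -6 + Σ Δx = -38.5 m.

-38.5 m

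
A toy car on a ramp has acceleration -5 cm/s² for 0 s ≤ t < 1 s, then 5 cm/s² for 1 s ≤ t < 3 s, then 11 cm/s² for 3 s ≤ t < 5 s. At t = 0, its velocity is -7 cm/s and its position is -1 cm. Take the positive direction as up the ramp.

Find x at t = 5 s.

-6.5 cm

On each constant-a segment, Δv = aΔt and Δx = v₀Δt + ½aΔt²; chain segment to segment.
0–1 s: v starts -7 cm/s; Δx = -7·1 + ½·-5·1² = -9.5 cm; v ends -12 cm/s.
1–3 s: v starts -12 cm/s; Δx = -12·2 + ½·5·2² = -14 cm; v ends -2 cm/s.
3–5 s: v starts -2 cm/s; Δx = -2·2 + ½·11·2² = 18 cm; v ends 20 cm/s.
x(5) = -1 + Σ Δx = -6.5 cm.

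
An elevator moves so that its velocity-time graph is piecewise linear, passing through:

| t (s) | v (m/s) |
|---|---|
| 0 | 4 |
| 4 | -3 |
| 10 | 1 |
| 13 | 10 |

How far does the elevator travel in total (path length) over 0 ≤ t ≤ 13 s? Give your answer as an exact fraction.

218/7 m

Total distance travelled is ∫|v| dt — sum the magnitudes of each area piece.
0–4 s: v = 0 at t = 16/7 s; triangle areas 32/7 + 18/7 = 50/7 m
4–10 s: v = 0 at t = 8.5 s; triangle areas 6.75 + 0.75 = 7.5 m
10–13 s: |½(1 + 10)(3)| = 16.5 m
Total distance = 218/7 m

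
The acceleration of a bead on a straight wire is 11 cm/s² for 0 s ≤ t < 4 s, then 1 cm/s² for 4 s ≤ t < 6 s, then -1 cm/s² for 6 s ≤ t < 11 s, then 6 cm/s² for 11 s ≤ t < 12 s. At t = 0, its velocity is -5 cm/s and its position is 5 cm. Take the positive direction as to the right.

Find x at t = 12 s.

On each constant-a segment, Δv = aΔt and Δx = v₀Δt + ½aΔt²; chain segment to segment.
0–4 s: v starts -5 cm/s; Δx = -5·4 + ½·11·4² = 68 cm; v ends 39 cm/s.
4–6 s: v starts 39 cm/s; Δx = 39·2 + ½·1·2² = 80 cm; v ends 41 cm/s.
6–11 s: v starts 41 cm/s; Δx = 41·5 + ½·-1·5² = 192.5 cm; v ends 36 cm/s.
11–12 s: v starts 36 cm/s; Δx = 36·1 + ½·6·1² = 39 cm; v ends 42 cm/s.
x(12) = 5 + Σ Δx = 384.5 cm.

384.5 cm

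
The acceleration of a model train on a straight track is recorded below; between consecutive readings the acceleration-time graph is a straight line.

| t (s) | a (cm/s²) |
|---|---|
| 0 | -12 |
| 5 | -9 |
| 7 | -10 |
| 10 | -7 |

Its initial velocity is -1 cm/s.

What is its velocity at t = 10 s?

Δv equals the area under the a-t graph; then v = v₀ + Δv.
0–5 s: ½(-12 + -9)(5) = -52.5 cm/s
5–7 s: ½(-9 + -10)(2) = -19 cm/s
7–10 s: ½(-10 + -7)(3) = -25.5 cm/s
Δv = -97 cm/s, so v(10) = -1 + (-97) = -98 cm/s.

-98 cm/s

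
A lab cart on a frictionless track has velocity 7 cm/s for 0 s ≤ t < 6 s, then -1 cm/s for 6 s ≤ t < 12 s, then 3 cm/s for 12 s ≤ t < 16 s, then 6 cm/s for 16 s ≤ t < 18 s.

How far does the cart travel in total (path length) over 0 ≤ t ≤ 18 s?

72 cm

Distance (not displacement) is the total path length: add the absolute areas under v-t.
0–6 s: |7| × 6 = 42 cm
6–12 s: |-1| × 6 = 6 cm
12–16 s: |3| × 4 = 12 cm
16–18 s: |6| × 2 = 12 cm
Total distance = 72 cm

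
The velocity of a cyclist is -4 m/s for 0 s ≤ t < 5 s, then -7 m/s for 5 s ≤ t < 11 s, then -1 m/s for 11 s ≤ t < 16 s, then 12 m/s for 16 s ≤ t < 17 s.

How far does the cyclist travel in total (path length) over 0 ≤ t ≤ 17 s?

79 m

Distance (not displacement) is the total path length: add the absolute areas under v-t.
0–5 s: |-4| × 5 = 20 m
5–11 s: |-7| × 6 = 42 m
11–16 s: |-1| × 5 = 5 m
16–17 s: |12| × 1 = 12 m
Total distance = 79 m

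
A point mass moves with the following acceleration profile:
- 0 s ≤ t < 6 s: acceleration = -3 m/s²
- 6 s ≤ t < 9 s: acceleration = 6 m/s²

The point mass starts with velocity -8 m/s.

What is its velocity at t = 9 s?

Δv equals the area under the a-t graph; then v = v₀ + Δv.
0–6 s: -3 × 6 = -18 m/s
6–9 s: 6 × 3 = 18 m/s
Δv = 0 m/s, so v(9) = -8 + (0) = -8 m/s.

-8 m/s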